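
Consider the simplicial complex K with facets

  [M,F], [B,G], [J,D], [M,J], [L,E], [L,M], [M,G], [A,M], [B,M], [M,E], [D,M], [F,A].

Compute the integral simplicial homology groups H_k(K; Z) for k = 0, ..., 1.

Fix the vertex order A < B < D < E < F < G < J < L < M and write every simplex with vertices in increasing order. Then dim K = 1 and the simplices of K are:

  0-simplices (9): A, B, D, E, F, G, J, L, M
  1-simplices (12): AF, AM, BG, BM, DJ, DM, EL, EM, FM, GM, JM, LM

Hence C_0 ≅ Z^9, C_1 ≅ Z^12.

The boundary map ∂_1: C_1 → C_0 maps an edge to its endpoints' difference, ∂[p,q] = q − p.
The resulting 9×12 matrix has rank 8, and its Smith normal form has invariant factors (1,1,1,1,1,1,1,1).

Now H_k = ker ∂_k / im ∂_{k+1}, so:

  H_0: rank C_0 − rank ∂_1 = 9 − 8 = 1, and the invariant factors of ∂_1 are all 1, so H_0 ≅ Z.
  H_1: rank ker ∂_1 − rank ∂_2 = (12 − 8) − 0 = 4, and there is no ∂_2, so H_1 ≅ Z^4.

As a check, the Euler characteristic is 9 − 12 = -3, which agrees with 1 − 4 = -3.
(K is a triangulation of a wedge of 4 circles.)

H_0 = Z,  H_1 = Z^4.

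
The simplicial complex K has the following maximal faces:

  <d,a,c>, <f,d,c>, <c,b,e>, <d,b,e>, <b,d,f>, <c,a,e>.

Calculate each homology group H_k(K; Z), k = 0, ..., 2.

Fix the vertex order a < b < c < d < e < f and write every simplex with vertices in increasing order. Then dim K = 2 and the simplices of K are:

  0-simplices (6): a, b, c, d, e, f
  1-simplices (12): ac, ad, ae, bc, bd, be, bf, cd, ce, cf, de, df
  2-simplices (6): acd, ace, bce, bde, bdf, cdf

giving chain groups C_0 ≅ Z^6, C_1 ≅ Z^12, C_2 ≅ Z^6.

Boundary ∂_1: C_1 → C_0 is given by ∂[p,q] = [q] − [p]. For instance
  ∂bf = f − b.
The 6×12 boundary matrix has rank 5 and Smith normal form diag(1,1,1,1,1).

∂_2: C_2 → C_1 maps a triangle to the signed sum of its edges. For instance
  ∂acd = cd − ad + ac,
  ∂bde = de − be + bd.
As a 12×6 matrix over Z this has rank 6, with invariant factors (1,1,1,1,1,1).

Reading off H_k = ker ∂_k / im ∂_{k+1}:

  H_0: rank C_0 − rank ∂_1 = 6 − 5 = 1, and the invariant factors of ∂_1 are all 1, so H_0 = Z.
  H_1: rank ker ∂_1 − rank ∂_2 = (12 − 5) − 6 = 1, and the invariant factors of ∂_2 are all 1, so H_1 = Z.
  H_2: rank ker ∂_2 − rank ∂_3 = (6 − 6) − 0 = 0, and there is no ∂_3, so H_2 = 0.

As a check, the Euler characteristic is 6 − 12 + 6 = 0, which agrees with 1 − 1 + 0 = 0.

H_0 ≅ Z,  H_1 ≅ Z,  H_2 = 0.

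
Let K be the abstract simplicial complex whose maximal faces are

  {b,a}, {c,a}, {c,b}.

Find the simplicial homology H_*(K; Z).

H_0 ≅ Z,  H_1 ≅ Z.

Fix the vertex order a < b < c and write every simplex with vertices in increasing order. Then dim K = 1 and the simplices of K are:

  0-simplices (3): a, b, c
  1-simplices (3): ab, ac, bc

so the chain groups are C_0 ≅ Z^3, C_1 ≅ Z^3.

∂_1: C_1 → C_0 is given by ∂[p,q] = [q] − [p]. For instance
  ∂bc = c − b.
As a 3×3 matrix over Z this has rank 2, with invariant factors (1,1).

From H_k ≅ ker(∂_k) / im(∂_{k+1}) we obtain:

  H_0: rank C_0 − rank ∂_1 = 3 − 2 = 1, and the invariant factors of ∂_1 are all 1, so H_0 = Z.
  H_1: rank ker ∂_1 − rank ∂_2 = (3 − 2) − 0 = 1, and there is no ∂_2, so H_1 = Z.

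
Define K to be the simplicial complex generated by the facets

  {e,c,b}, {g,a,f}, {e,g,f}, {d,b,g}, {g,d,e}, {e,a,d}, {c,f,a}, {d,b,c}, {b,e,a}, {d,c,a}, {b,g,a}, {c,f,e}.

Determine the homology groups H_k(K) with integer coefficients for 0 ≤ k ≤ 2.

K has 7 vertices, 18 edges, 12 triangles.
rank ∂_0 = 0, rank ∂_1 = 6 ⇒ b_0 = 7 − 0 − 6 = 1; all invariant factors of ∂_1 are 1 so no torsion. So H_0 = Z.
rank ∂_1 = 6, rank ∂_2 = 12 ⇒ b_1 = 18 − 6 − 12 = 0; ∂_2 has invariant factor(s) [2] giving torsion. So H_1 = Z/2.
rank ∂_2 = 12, rank ∂_3 = 0 ⇒ b_2 = 12 − 12 − 0 = 0. So H_2 = 0.

H_0 = Z,  H_1 = Z/2,  H_2 = 0.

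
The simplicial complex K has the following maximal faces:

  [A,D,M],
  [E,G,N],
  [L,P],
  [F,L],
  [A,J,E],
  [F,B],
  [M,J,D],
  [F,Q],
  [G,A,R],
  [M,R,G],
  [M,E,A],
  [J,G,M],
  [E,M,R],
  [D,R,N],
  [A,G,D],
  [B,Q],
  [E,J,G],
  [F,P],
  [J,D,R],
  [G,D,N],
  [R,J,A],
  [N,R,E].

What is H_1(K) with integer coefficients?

Take the total order A < B < D < E < F < G < J < L < M < N < P < Q < R on the vertex set. Then K (dimension 2) consists of the simplices:

  0-simplices (13): A, B, D, E, F, G, J, L, M, N, P, Q, R
  1-simplices (30): AD, AE, AG, AJ, AM, AR, BF, BQ, DG, DJ, DM, DN, DR, EG, EJ, EM, EN, ER, FL, FP, FQ, GJ, GM, GN, GR, JM, JR, LP, MR, NR
  2-simplices (16): ADG, ADM, AEJ, AEM, AGR, AJR, DGN, DJM, DJR, DNR, EGJ, EGN, EMR, ENR, GJM, GMR

Hence C_0 ≅ Z^13, C_1 ≅ Z^30, C_2 ≅ Z^16.

The boundary map ∂_1: C_1 → C_0 maps an edge to its endpoints' difference, ∂[p,q] = q − p. For instance
  ∂GJ = J − G.
The resulting 13×30 matrix has rank 11, and its Smith normal form has invariant factors (1,1,1,1,1,1,1,1,1,1,1).

The boundary map ∂_2: C_2 → C_1 acts by ∂[p,q,r] = [q,r] − [p,r] + [p,q]. For instance
  ∂EMR = MR − ER + EM,
  ∂ADM = DM − AM + AD.
As a 30×16 matrix over Z this has rank 15, with invariant factors (1,1,1,1,1,1,1,1,1,1,1,1,1,1,1).

From H_k ≅ ker(∂_k) / im(∂_{k+1}) we obtain:

  H_1: rank ker ∂_1 − rank ∂_2 = (30 − 11) − 15 = 4, and the invariant factors of ∂_2 are all 1, so H_1 ≅ Z^4.

(K is a triangulation of the disjoint union of the torus T^2 and a wedge of 2 circles.)

H_1 ≅ Z^4.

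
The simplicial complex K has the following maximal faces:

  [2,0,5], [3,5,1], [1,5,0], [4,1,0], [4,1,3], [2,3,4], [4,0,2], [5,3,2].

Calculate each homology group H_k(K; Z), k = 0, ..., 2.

Take the total order 0 < 1 < 2 < 3 < 4 < 5 on the vertex set. Then K (dimension 2) consists of the simplices:

  0-simplices (6): [0], [1], [2], [3], [4], [5]
  1-simplices (12): [0,1], [0,2], [0,4], [0,5], [1,3], [1,4], [1,5], [2,3], [2,4], [2,5], [3,4], [3,5]
  2-simplices (8): [0,1,4], [0,1,5], [0,2,4], [0,2,5], [1,3,4], [1,3,5], [2,3,4], [2,3,5]

Hence C_0 ≅ Z^6, C_1 ≅ Z^12, C_2 ≅ Z^8.

∂_1: C_1 → C_0 sends each edge [p,q] (with p < q) to q − p. For instance
  ∂[2,3] = [3] − [2].
The 6×12 boundary matrix has rank 5 and Smith normal form diag(1,1,1,1,1).

∂_2: C_2 → C_1 sends each 2-simplex [p,q,r] to [q,r] − [p,r] + [p,q]. For instance
  ∂[0,2,5] = [2,5] − [0,5] + [0,2],
  ∂[1,3,4] = [3,4] − [1,4] + [1,3].
As a 12×8 matrix over Z this has rank 7, with invariant factors (1,1,1,1,1,1,1).

Computing H_k = (kernel of ∂_k) / (image of ∂_{k+1}):

  H_0: rank C_0 − rank ∂_1 = 6 − 5 = 1, and the invariant factors of ∂_1 are all 1, so H_0 = Z.
  H_1: rank ker ∂_1 − rank ∂_2 = (12 − 5) − 7 = 0, and the invariant factors of ∂_2 are all 1, so H_1 = 0.
  H_2: rank ker ∂_2 − rank ∂_3 = (8 − 7) − 0 = 1, and there is no ∂_3, so H_2 = Z.

H_0 = Z,  H_1 = 0,  H_2 = Z.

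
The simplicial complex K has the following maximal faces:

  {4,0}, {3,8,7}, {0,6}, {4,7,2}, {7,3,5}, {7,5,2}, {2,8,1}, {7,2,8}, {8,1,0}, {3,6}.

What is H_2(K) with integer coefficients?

H_2 ≅ 0.

Take the total order 0 < 1 < 2 < 3 < 4 < 5 < 6 < 7 < 8 on the vertex set. Then K (dimension 2) consists of the simplices:

  0-simplices (9): [0], [1], [2], [3], [4], [5], [6], [7], [8]
  1-simplices (17): [0,1], [0,4], [0,6], [0,8], [1,2], [1,8], [2,4], [2,5], [2,7], [2,8], [3,5], [3,6], [3,7], [3,8], [4,7], [5,7], [7,8]
  2-simplices (7): [0,1,8], [1,2,8], [2,4,7], [2,5,7], [2,7,8], [3,5,7], [3,7,8]

Hence C_0 ≅ Z^9, C_1 ≅ Z^17, C_2 ≅ Z^7.

∂_1: C_1 → C_0 is given by ∂[p,q] = [q] − [p]. For instance
  ∂[0,8] = [8] − [0].
As a 9×17 matrix over Z this has rank 8, with invariant factors (1,1,1,1,1,1,1,1).

The boundary map ∂_2: C_2 → C_1 maps a triangle to the signed sum of its edges. For instance
  ∂[2,7,8] = [7,8] − [2,8] + [2,7],
  ∂[3,5,7] = [5,7] − [3,7] + [3,5].
The 17×7 boundary matrix has rank 7 and Smith normal form diag(1,1,1,1,1,1,1).

Now H_k = ker ∂_k / im ∂_{k+1}, so:

  H_2: rank ker ∂_2 − rank ∂_3 = (7 − 7) − 0 = 0, and there is no ∂_3, so H_2 = 0.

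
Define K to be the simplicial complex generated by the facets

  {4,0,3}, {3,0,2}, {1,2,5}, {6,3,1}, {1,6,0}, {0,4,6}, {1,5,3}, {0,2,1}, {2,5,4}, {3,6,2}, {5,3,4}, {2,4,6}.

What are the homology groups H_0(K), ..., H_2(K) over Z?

H_0 = Z,  H_1 = Z/2,  H_2 = 0.

Take the total order 0 < 1 < 2 < 3 < 4 < 5 < 6 on the vertex set. Then K (dimension 2) consists of the simplices:

  0-simplices (7): [0], [1], [2], [3], [4], [5], [6]
  1-simplices (18): [0,1], [0,2], [0,3], [0,4], [0,6], [1,2], [1,3], [1,5], [1,6], [2,3], [2,4], [2,5], [2,6], [3,4], [3,5], [3,6], [4,5], [4,6]
  2-simplices (12): [0,1,2], [0,1,6], [0,2,3], [0,3,4], [0,4,6], [1,2,5], [1,3,5], [1,3,6], [2,3,6], [2,4,5], [2,4,6], [3,4,5]

so the chain groups are C_0 ≅ Z^7, C_1 ≅ Z^18, C_2 ≅ Z^12.

Boundary ∂_1: C_1 → C_0 maps an edge to its endpoints' difference, ∂[p,q] = q − p.
This gives a 7×18 integer matrix of rank 6; reducing to Smith normal form yields diagonal entries (1,1,1,1,1,1).

The boundary map ∂_2: C_2 → C_1 maps a triangle to the signed sum of its edges. For instance
  ∂[1,3,5] = [3,5] − [1,5] + [1,3],
  ∂[2,4,5] = [4,5] − [2,5] + [2,4].
The 18×12 boundary matrix has rank 12 and Smith normal form diag(1,1,1,1,1,1,1,1,1,1,1,2).

Now H_k = ker ∂_k / im ∂_{k+1}, so:

  H_0: rank C_0 − rank ∂_1 = 7 − 6 = 1, and the invariant factors of ∂_1 are all 1, so H_0 = Z.
  H_1: rank ker ∂_1 − rank ∂_2 = (18 − 6) − 12 = 0, and ∂_2 has invariant factor 2 > 1, so H_1 = Z/2.
  H_2: rank ker ∂_2 − rank ∂_3 = (12 − 12) − 0 = 0, and there is no ∂_3, so H_2 = 0.

(K is a triangulation of the real projective plane RP^2.)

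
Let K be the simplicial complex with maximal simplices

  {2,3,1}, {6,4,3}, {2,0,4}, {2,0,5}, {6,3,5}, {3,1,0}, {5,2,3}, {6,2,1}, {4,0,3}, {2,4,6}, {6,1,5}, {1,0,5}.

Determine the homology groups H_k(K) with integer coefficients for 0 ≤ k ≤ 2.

H_0 ≅ Z,  H_1 ≅ Z_2,  H_2 = 0.

We work with the vertex ordering 0 < 1 < 2 < 3 < 4 < 5 < 6. The simplices of K, each written with vertices in increasing order, are:

  0-simplices (7): [0], [1], [2], [3], [4], [5], [6]
  1-simplices (18): [0,1], [0,2], [0,3], [0,4], [0,5], [1,2], [1,3], [1,5], [1,6], [2,3], [2,4], [2,5], [2,6], [3,4], [3,5], [3,6], [4,6], [5,6]
  2-simplices (12): [0,1,3], [0,1,5], [0,2,4], [0,2,5], [0,3,4], [1,2,3], [1,2,6], [1,5,6], [2,3,5], [2,4,6], [3,4,6], [3,5,6]

Hence C_0 ≅ Z^7, C_1 ≅ Z^18, C_2 ≅ Z^12.

Boundary ∂_1: C_1 → C_0 is given by ∂[p,q] = [q] − [p]. For instance
  ∂[5,6] = [6] − [5].
As a 7×18 matrix over Z this has rank 6, with invariant factors (1,1,1,1,1,1).

The boundary map ∂_2: C_2 → C_1 sends each 2-simplex [p,q,r] to [q,r] − [p,r] + [p,q]. For instance
  ∂[3,4,6] = [4,6] − [3,6] + [3,4],
  ∂[1,2,6] = [2,6] − [1,6] + [1,2].
This gives a 18×12 integer matrix of rank 12; reducing to Smith normal form yields diagonal entries (1,1,1,1,1,1,1,1,1,1,1,2).

Now H_k = ker ∂_k / im ∂_{k+1}, so:

  H_0: rank C_0 − rank ∂_1 = 7 − 6 = 1, and the invariant factors of ∂_1 are all 1, so H_0 = Z.
  H_1: rank ker ∂_1 − rank ∂_2 = (18 − 6) − 12 = 0, and ∂_2 has invariant factor 2 > 1, so H_1 = Z_2.
  H_2: rank ker ∂_2 − rank ∂_3 = (12 − 12) − 0 = 0, and there is no ∂_3, so H_2 = 0.

As a check, the Euler characteristic is 7 − 18 + 12 = 1, which agrees with 1 − 0 + 0 = 1.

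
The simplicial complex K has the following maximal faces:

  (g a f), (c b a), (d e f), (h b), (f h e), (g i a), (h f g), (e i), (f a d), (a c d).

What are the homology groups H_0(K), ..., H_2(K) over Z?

We work with the vertex ordering a < b < c < d < e < f < g < h < i. The simplices of K, each written with vertices in increasing order, are:

  0-simplices (9): a, b, c, d, e, f, g, h, i
  1-simplices (18): ab, ac, ad, af, ag, ai, bc, bh, cd, de, df, ef, eh, ei, fg, fh, gh, gi
  2-simplices (8): abc, acd, adf, afg, agi, def, efh, fgh

giving chain groups C_0 ≅ Z^9, C_1 ≅ Z^18, C_2 ≅ Z^8.

Boundary ∂_1: C_1 → C_0 is given by ∂[p,q] = [q] − [p].
The resulting 9×18 matrix has rank 8, and its Smith normal form has invariant factors (1,1,1,1,1,1,1,1).

∂_2: C_2 → C_1 sends each 2-simplex [p,q,r] to [q,r] − [p,r] + [p,q]. For instance
  ∂fgh = gh − fh + fg,
  ∂abc = bc − ac + ab.
As a 18×8 matrix over Z this has rank 8, with invariant factors (1,1,1,1,1,1,1,1).

Reading off H_k = ker ∂_k / im ∂_{k+1}:

  H_0: rank C_0 − rank ∂_1 = 9 − 8 = 1, and the invariant factors of ∂_1 are all 1, so H_0 = Z.
  H_1: rank ker ∂_1 − rank ∂_2 = (18 − 8) − 8 = 2, and the invariant factors of ∂_2 are all 1, so H_1 = Z^2.
  H_2: rank ker ∂_2 − rank ∂_3 = (8 − 8) − 0 = 0, and there is no ∂_3, so H_2 = 0.

H_0 ≅ Z,  H_1 ≅ Z^2,  H_2 = 0.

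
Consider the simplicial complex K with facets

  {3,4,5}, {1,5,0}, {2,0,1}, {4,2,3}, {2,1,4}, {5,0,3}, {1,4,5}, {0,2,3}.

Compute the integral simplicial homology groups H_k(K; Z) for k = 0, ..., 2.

H_0 ≅ Z,  H_1 = 0,  H_2 ≅ Z.

We work with the vertex ordering 0 < 1 < 2 < 3 < 4 < 5. The simplices of K, each written with vertices in increasing order, are:

  0-simplices (6): [0], [1], [2], [3], [4], [5]
  1-simplices (12): [0,1], [0,2], [0,3], [0,5], [1,2], [1,4], [1,5], [2,3], [2,4], [3,4], [3,5], [4,5]
  2-simplices (8): [0,1,2], [0,1,5], [0,2,3], [0,3,5], [1,2,4], [1,4,5], [2,3,4], [3,4,5]

Hence C_0 ≅ Z^6, C_1 ≅ Z^12, C_2 ≅ Z^8.

Boundary ∂_1: C_1 → C_0 maps an edge to its endpoints' difference, ∂[p,q] = q − p.
The 6×12 boundary matrix has rank 5 and Smith normal form diag(1,1,1,1,1).

The boundary map ∂_2: C_2 → C_1 sends each 2-simplex [p,q,r] to [q,r] − [p,r] + [p,q]. For instance
  ∂[2,3,4] = [3,4] − [2,4] + [2,3],
  ∂[0,2,3] = [2,3] − [0,3] + [0,2].
This gives a 12×8 integer matrix of rank 7; reducing to Smith normal form yields diagonal entries (1,1,1,1,1,1,1).

Now H_k = ker ∂_k / im ∂_{k+1}, so:

  H_0: rank C_0 − rank ∂_1 = 6 − 5 = 1, and the invariant factors of ∂_1 are all 1, so H_0 ≅ Z.
  H_1: rank ker ∂_1 − rank ∂_2 = (12 − 5) − 7 = 0, and the invariant factors of ∂_2 are all 1, so H_1 ≅ 0.
  H_2: rank ker ∂_2 − rank ∂_3 = (8 − 7) − 0 = 1, and there is no ∂_3, so H_2 ≅ Z.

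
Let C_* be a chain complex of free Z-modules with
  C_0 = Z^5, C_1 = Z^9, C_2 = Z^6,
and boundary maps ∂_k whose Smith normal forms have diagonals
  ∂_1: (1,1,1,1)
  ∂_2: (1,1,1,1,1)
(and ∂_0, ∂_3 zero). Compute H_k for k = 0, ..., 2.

H_0 = Z,  H_1 = 0,  H_2 = Z.

H_0: b_0 = 5 − 0 − 4 = 1; torsion from ∂_1 factors > 1: none. So H_0 = Z.
H_1: b_1 = 9 − 4 − 5 = 0; torsion from ∂_2 factors > 1: none. So H_1 = 0.
H_2: b_2 = 6 − 5 − 0 = 1; torsion from ∂_3 factors > 1: none. So H_2 = Z.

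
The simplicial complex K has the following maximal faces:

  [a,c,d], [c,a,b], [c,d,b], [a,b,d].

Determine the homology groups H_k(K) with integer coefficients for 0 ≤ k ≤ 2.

We work with the vertex ordering a < b < c < d. The simplices of K, each written with vertices in increasing order, are:

  0-simplices (4): a, b, c, d
  1-simplices (6): ab, ac, ad, bc, bd, cd
  2-simplices (4): abc, abd, acd, bcd

so the chain groups are C_0 ≅ Z^4, C_1 ≅ Z^6, C_2 ≅ Z^4.

Boundary ∂_1: C_1 → C_0 maps an edge to its endpoints' difference, ∂[p,q] = q − p.
The resulting 4×6 matrix has rank 3, and its Smith normal form has invariant factors (1,1,1).

Boundary ∂_2: C_2 → C_1 maps a triangle to the signed sum of its edges. For instance
  ∂abc = bc − ac + ab,
  ∂bcd = cd − bd + bc.
The 6×4 boundary matrix has rank 3 and Smith normal form diag(1,1,1).

From H_k ≅ ker(∂_k) / im(∂_{k+1}) we obtain:

  H_0: rank C_0 − rank ∂_1 = 4 − 3 = 1, and the invariant factors of ∂_1 are all 1, so H_0 = Z.
  H_1: rank ker ∂_1 − rank ∂_2 = (6 − 3) − 3 = 0, and the invariant factors of ∂_2 are all 1, so H_1 = 0.
  H_2: rank ker ∂_2 − rank ∂_3 = (4 − 3) − 0 = 1, and there is no ∂_3, so H_2 = Z.

As a check, the Euler characteristic is 4 − 6 + 4 = 2, which agrees with 1 − 0 + 1 = 2.

H_0 ≅ Z,  H_1 = 0,  H_2 ≅ Z.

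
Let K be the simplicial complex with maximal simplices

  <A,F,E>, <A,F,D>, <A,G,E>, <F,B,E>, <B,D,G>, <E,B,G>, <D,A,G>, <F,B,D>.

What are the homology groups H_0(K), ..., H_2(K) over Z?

H_0 ≅ Z,  H_1 = 0,  H_2 ≅ Z.

We work with the vertex ordering A < B < D < E < F < G. The simplices of K, each written with vertices in increasing order, are:

  0-simplices (6): A, B, D, E, F, G
  1-simplices (12): AD, AE, AF, AG, BD, BE, BF, BG, DF, DG, EF, EG
  2-simplices (8): ADF, ADG, AEF, AEG, BDF, BDG, BEF, BEG

giving chain groups C_0 ≅ Z^6, C_1 ≅ Z^12, C_2 ≅ Z^8.

∂_1: C_1 → C_0 sends each edge [p,q] (with p < q) to q − p. For instance
  ∂AE = E − A.
The 6×12 boundary matrix has rank 5 and Smith normal form diag(1,1,1,1,1).

Boundary ∂_2: C_2 → C_1 sends each 2-simplex [p,q,r] to [q,r] − [p,r] + [p,q]. For instance
  ∂AEG = EG − AG + AE,
  ∂BDG = DG − BG + BD.
As a 12×8 matrix over Z this has rank 7, with invariant factors (1,1,1,1,1,1,1).

Now H_k = ker ∂_k / im ∂_{k+1}, so:

  H_0: rank C_0 − rank ∂_1 = 6 − 5 = 1, and the invariant factors of ∂_1 are all 1, so H_0 = Z.
  H_1: rank ker ∂_1 − rank ∂_2 = (12 − 5) − 7 = 0, and the invariant factors of ∂_2 are all 1, so H_1 = 0.
  H_2: rank ker ∂_2 − rank ∂_3 = (8 − 7) − 0 = 1, and there is no ∂_3, so H_2 = Z.

(K is a triangulation of the 2-sphere S^2.)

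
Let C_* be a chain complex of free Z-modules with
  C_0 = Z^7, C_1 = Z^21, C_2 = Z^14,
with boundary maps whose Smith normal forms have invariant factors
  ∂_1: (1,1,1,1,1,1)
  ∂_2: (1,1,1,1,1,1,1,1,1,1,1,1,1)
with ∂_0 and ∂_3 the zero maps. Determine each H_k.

H_0: b_0 = 7 − 0 − 6 = 1; torsion from ∂_1 factors > 1: none. So H_0 ≅ Z.
H_1: b_1 = 21 − 6 − 13 = 2; torsion from ∂_2 factors > 1: none. So H_1 ≅ Z^2.
H_2: b_2 = 14 − 13 − 0 = 1; torsion from ∂_3 factors > 1: none. So H_2 ≅ Z.

H_0 ≅ Z,  H_1 ≅ Z^2,  H_2 ≅ Z.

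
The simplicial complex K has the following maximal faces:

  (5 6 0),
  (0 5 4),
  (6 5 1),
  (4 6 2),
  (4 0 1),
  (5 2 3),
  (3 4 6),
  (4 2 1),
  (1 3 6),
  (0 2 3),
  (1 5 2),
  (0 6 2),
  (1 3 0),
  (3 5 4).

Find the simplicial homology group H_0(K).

H_0 = Z.

Fix the vertex order 0 < 1 < 2 < 3 < 4 < 5 < 6 and write every simplex with vertices in increasing order. Then dim K = 2 and the simplices of K are:

  0-simplices (7): [0], [1], [2], [3], [4], [5], [6]
  1-simplices (21): [0,1], [0,2], [0,3], [0,4], [0,5], [0,6], [1,2], [1,3], [1,4], [1,5], [1,6], [2,3], [2,4], [2,5], [2,6], [3,4], [3,5], [3,6], [4,5], [4,6], [5,6]
  2-simplices (14): [0,1,3], [0,1,4], [0,2,3], [0,2,6], [0,4,5], [0,5,6], [1,2,4], [1,2,5], [1,3,6], [1,5,6], [2,3,5], [2,4,6], [3,4,5], [3,4,6]

so the chain groups are C_0 ≅ Z^7, C_1 ≅ Z^21, C_2 ≅ Z^14.

Boundary ∂_1: C_1 → C_0 sends each edge [p,q] (with p < q) to q − p.
The 7×21 boundary matrix has rank 6 and Smith normal form diag(1,1,1,1,1,1).

∂_2: C_2 → C_1 maps a triangle to the signed sum of its edges. For instance
  ∂[0,1,3] = [1,3] − [0,3] + [0,1],
  ∂[1,5,6] = [5,6] − [1,6] + [1,5].
This gives a 21×14 integer matrix of rank 13; reducing to Smith normal form yields diagonal entries (1,1,1,1,1,1,1,1,1,1,1,1,1).

From H_k ≅ ker(∂_k) / im(∂_{k+1}) we obtain:

  H_0: rank C_0 − rank ∂_1 = 7 − 6 = 1, and the invariant factors of ∂_1 are all 1, so H_0 ≅ Z.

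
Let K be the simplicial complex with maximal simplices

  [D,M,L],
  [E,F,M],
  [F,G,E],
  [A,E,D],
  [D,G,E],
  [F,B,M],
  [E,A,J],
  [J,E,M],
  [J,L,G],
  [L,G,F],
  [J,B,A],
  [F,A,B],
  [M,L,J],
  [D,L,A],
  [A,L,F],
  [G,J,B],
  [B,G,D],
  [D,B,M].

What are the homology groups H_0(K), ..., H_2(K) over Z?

Order the vertices as A < B < D < E < F < G < J < L < M. Listing each simplex with vertices in this order, K has dimension 2 with simplices:

  0-simplices (9): A, B, D, E, F, G, J, L, M
  1-simplices (27): AB, AD, AE, AF, AJ, AL, BD, BF, BG, BJ, BM, DE, DG, DL, DM, EF, EG, EJ, EM, FG, FL, FM, GJ, GL, JL, JM, LM
  2-simplices (18): ABF, ABJ, ADE, ADL, AEJ, AFL, BDG, BDM, BFM, BGJ, DEG, DLM, EFG, EFM, EJM, FGL, GJL, JLM

so the chain groups are C_0 ≅ Z^9, C_1 ≅ Z^27, C_2 ≅ Z^18.

Boundary ∂_1: C_1 → C_0 maps an edge to its endpoints' difference, ∂[p,q] = q − p. For instance
  ∂BG = G − B.
The 9×27 boundary matrix has rank 8 and Smith normal form diag(1,1,1,1,1,1,1,1).

Boundary ∂_2: C_2 → C_1 sends each 2-simplex [p,q,r] to [q,r] − [p,r] + [p,q]. For instance
  ∂GJL = JL − GL + GJ,
  ∂BGJ = GJ − BJ + BG.
The 27×18 boundary matrix has rank 17 and Smith normal form diag(1,1,1,1,1,1,1,1,1,1,1,1,1,1,1,1,1).

Now H_k = ker ∂_k / im ∂_{k+1}, so:

  H_0: rank C_0 − rank ∂_1 = 9 − 8 = 1, and the invariant factors of ∂_1 are all 1, so H_0 = Z.
  H_1: rank ker ∂_1 − rank ∂_2 = (27 − 8) − 17 = 2, and the invariant factors of ∂_2 are all 1, so H_1 = Z^2.
  H_2: rank ker ∂_2 − rank ∂_3 = (18 − 17) − 0 = 1, and there is no ∂_3, so H_2 = Z.

H_0 = Z,  H_1 = Z^2,  H_2 = Z.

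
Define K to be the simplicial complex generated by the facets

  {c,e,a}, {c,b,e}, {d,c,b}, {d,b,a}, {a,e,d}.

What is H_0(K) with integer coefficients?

H_0 ≅ Z.

Take the total order a < b < c < d < e on the vertex set. Then K (dimension 2) consists of the simplices:

  0-simplices (5): a, b, c, d, e
  1-simplices (10): ab, ac, ad, ae, bc, bd, be, cd, ce, de
  2-simplices (5): abd, ace, ade, bcd, bce

giving chain groups C_0 ≅ Z^5, C_1 ≅ Z^10, C_2 ≅ Z^5.

The boundary map ∂_1: C_1 → C_0 is given by ∂[p,q] = [q] − [p].
The resulting 5×10 matrix has rank 4, and its Smith normal form has invariant factors (1,1,1,1).

∂_2: C_2 → C_1 maps a triangle to the signed sum of its edges. For instance
  ∂abd = bd − ad + ab,
  ∂bcd = cd − bd + bc.
The 10×5 boundary matrix has rank 5 and Smith normal form diag(1,1,1,1,1).

From H_k ≅ ker(∂_k) / im(∂_{k+1}) we obtain:

  H_0: rank C_0 − rank ∂_1 = 5 − 4 = 1, and the invariant factors of ∂_1 are all 1, so H_0 = Z.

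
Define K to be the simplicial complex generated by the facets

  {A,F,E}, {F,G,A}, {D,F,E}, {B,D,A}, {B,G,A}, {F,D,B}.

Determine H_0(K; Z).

Take the total order A < B < D < E < F < G on the vertex set. Then K (dimension 2) consists of the simplices:

  0-simplices (6): A, B, D, E, F, G
  1-simplices (12): AB, AD, AE, AF, AG, BD, BF, BG, DE, DF, EF, FG
  2-simplices (6): ABD, ABG, AEF, AFG, BDF, DEF

so the chain groups are C_0 ≅ Z^6, C_1 ≅ Z^12, C_2 ≅ Z^6.

∂_1: C_1 → C_0 is given by ∂[p,q] = [q] − [p]. For instance
  ∂AF = F − A.
As a 6×12 matrix over Z this has rank 5, with invariant factors (1,1,1,1,1).

∂_2: C_2 → C_1 maps a triangle to the signed sum of its edges. For instance
  ∂AFG = FG − AG + AF,
  ∂AEF = EF − AF + AE.
The 12×6 boundary matrix has rank 6 and Smith normal form diag(1,1,1,1,1,1).

Now H_k = ker ∂_k / im ∂_{k+1}, so:

  H_0: rank C_0 − rank ∂_1 = 6 − 5 = 1, and the invariant factors of ∂_1 are all 1, so H_0 = Z.

H_0 = Z.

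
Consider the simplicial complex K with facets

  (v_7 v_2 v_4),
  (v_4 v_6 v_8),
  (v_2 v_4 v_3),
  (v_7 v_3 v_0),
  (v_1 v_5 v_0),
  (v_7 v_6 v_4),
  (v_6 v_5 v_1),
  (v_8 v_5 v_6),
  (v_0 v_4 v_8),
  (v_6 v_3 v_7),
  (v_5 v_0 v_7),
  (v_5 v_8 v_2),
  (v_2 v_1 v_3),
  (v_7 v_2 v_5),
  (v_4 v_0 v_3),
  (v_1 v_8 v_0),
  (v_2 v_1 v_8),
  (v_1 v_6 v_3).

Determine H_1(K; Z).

Fix the vertex order v_0 < v_1 < v_2 < v_3 < v_4 < v_5 < v_6 < v_7 < v_8 and write every simplex with vertices in increasing order. Then dim K = 2 and the simplices of K are:

  0-simplices (9): [v_0], [v_1], [v_2], [v_3], [v_4], [v_5], [v_6], [v_7], [v_8]
  1-simplices (27): (27 of them)
  2-simplices (18): (18 of them)

Hence C_0 ≅ Z^9, C_1 ≅ Z^27, C_2 ≅ Z^18.

The boundary map ∂_1: C_1 → C_0 sends each edge [p,q] (with p < q) to q − p.
This gives a 9×27 integer matrix of rank 8; reducing to Smith normal form yields diagonal entries (1,1,1,1,1,1,1,1).

∂_2: C_2 → C_1 maps a triangle to the signed sum of its edges. For instance
  ∂[v_0,v_3,v_4] = [v_3,v_4] − [v_0,v_4] + [v_0,v_3],
  ∂[v_1,v_3,v_6] = [v_3,v_6] − [v_1,v_6] + [v_1,v_3].
The 27×18 boundary matrix has rank 18 and Smith normal form diag(1,1,1,1,1,1,1,1,1,1,1,1,1,1,1,1,1,2).

Now H_k = ker ∂_k / im ∂_{k+1}, so:

  H_1: rank ker ∂_1 − rank ∂_2 = (27 − 8) − 18 = 1, and ∂_2 has invariant factor 2 > 1, so H_1 = Z ⊕ Z/2Z.

H_1 ≅ Z ⊕ Z/2Z.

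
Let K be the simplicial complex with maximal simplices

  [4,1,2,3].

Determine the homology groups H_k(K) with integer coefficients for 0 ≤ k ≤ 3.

H_0 ≅ Z,  H_1 = 0,  H_2 = 0,  H_3 = 0.

Fix the vertex order 1 < 2 < 3 < 4 and write every simplex with vertices in increasing order. Then dim K = 3 and the simplices of K are:

  0-simplices (4): [1], [2], [3], [4]
  1-simplices (6): [1,2], [1,3], [1,4], [2,3], [2,4], [3,4]
  2-simplices (4): [1,2,3], [1,2,4], [1,3,4], [2,3,4]
  3-simplices (1): [1,2,3,4]

Hence C_0 ≅ Z^4, C_1 ≅ Z^6, C_2 ≅ Z^4, C_3 ≅ Z^1.

∂_1: C_1 → C_0 maps an edge to its endpoints' difference, ∂[p,q] = q − p.
This gives a 4×6 integer matrix of rank 3; reducing to Smith normal form yields diagonal entries (1,1,1).

∂_2: C_2 → C_1 acts by ∂[p,q,r] = [q,r] − [p,r] + [p,q]. For instance
  ∂[1,2,4] = [2,4] − [1,4] + [1,2],
  ∂[1,2,3] = [2,3] − [1,3] + [1,2].
The resulting 6×4 matrix has rank 3, and its Smith normal form has invariant factors (1,1,1).

Boundary ∂_3: C_3 → C_2 sends each 3-simplex σ to the alternating sum Σ_i (−1)^i (σ with its i-th vertex removed). For instance
  ∂[1,2,3,4] = [2,3,4] − [1,3,4] + [1,2,4] − [1,2,3].
The resulting 4×1 matrix has rank 1, and its Smith normal form has invariant factors (1).

From H_k ≅ ker(∂_k) / im(∂_{k+1}) we obtain:

  H_0: rank C_0 − rank ∂_1 = 4 − 3 = 1, and the invariant factors of ∂_1 are all 1, so H_0 ≅ Z.
  H_1: rank ker ∂_1 − rank ∂_2 = (6 − 3) − 3 = 0, and the invariant factors of ∂_2 are all 1, so H_1 ≅ 0.
  H_2: rank ker ∂_2 − rank ∂_3 = (4 − 3) − 1 = 0, and the invariant factors of ∂_3 are all 1, so H_2 ≅ 0.
  H_3: rank ker ∂_3 − rank ∂_4 = (1 − 1) − 0 = 0, and there is no ∂_4, so H_3 ≅ 0.

(K is a triangulation of the 3-simplex.)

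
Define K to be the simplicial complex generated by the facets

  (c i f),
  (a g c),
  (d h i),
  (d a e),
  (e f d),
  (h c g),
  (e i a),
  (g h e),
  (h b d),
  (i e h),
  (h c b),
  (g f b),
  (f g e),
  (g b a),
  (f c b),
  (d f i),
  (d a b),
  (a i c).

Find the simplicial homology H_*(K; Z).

H_0 = Z,  H_1 = Z ⊕ Z/2,  H_2 = 0.

Take the total order a < b < c < d < e < f < g < h < i on the vertex set. Then K (dimension 2) consists of the simplices:

  0-simplices (9): a, b, c, d, e, f, g, h, i
  1-simplices (27): ab, ac, ad, ae, ag, ai, bc, bd, bf, bg, bh, cf, cg, ch, ci, de, df, dh, di, ef, eg, eh, ei, fg, fi, gh, hi
  2-simplices (18): abd, abg, acg, aci, ade, aei, bcf, bch, bdh, bfg, cfi, cgh, def, dfi, dhi, efg, egh, ehi

giving chain groups C_0 ≅ Z^9, C_1 ≅ Z^27, C_2 ≅ Z^18.

Boundary ∂_1: C_1 → C_0 maps an edge to its endpoints' difference, ∂[p,q] = q − p.
This gives a 9×27 integer matrix of rank 8; reducing to Smith normal form yields diagonal entries (1,1,1,1,1,1,1,1).

The boundary map ∂_2: C_2 → C_1 acts by ∂[p,q,r] = [q,r] − [p,r] + [p,q]. For instance
  ∂bcf = cf − bf + bc,
  ∂egh = gh − eh + eg.
The 27×18 boundary matrix has rank 18 and Smith normal form diag(1,1,1,1,1,1,1,1,1,1,1,1,1,1,1,1,1,2).

From H_k ≅ ker(∂_k) / im(∂_{k+1}) we obtain:

  H_0: rank C_0 − rank ∂_1 = 9 − 8 = 1, and the invariant factors of ∂_1 are all 1, so H_0 = Z.
  H_1: rank ker ∂_1 − rank ∂_2 = (27 − 8) − 18 = 1, and ∂_2 has invariant factor 2 > 1, so H_1 = Z ⊕ Z/2.
  H_2: rank ker ∂_2 − rank ∂_3 = (18 − 18) − 0 = 0, and there is no ∂_3, so H_2 = 0.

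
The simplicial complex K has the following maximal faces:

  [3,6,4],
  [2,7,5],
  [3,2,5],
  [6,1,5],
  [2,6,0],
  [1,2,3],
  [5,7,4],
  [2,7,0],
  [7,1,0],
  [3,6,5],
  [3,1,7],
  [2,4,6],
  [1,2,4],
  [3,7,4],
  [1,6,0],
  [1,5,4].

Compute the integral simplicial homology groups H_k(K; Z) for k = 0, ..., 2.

H_0 = Z,  H_1 = Z^2,  H_2 = Z.

We work with the vertex ordering 0 < 1 < 2 < 3 < 4 < 5 < 6 < 7. The simplices of K, each written with vertices in increasing order, are:

  0-simplices (8): [0], [1], [2], [3], [4], [5], [6], [7]
  1-simplices (24): (24 of them)
  2-simplices (16): [0,1,6], [0,1,7], [0,2,6], [0,2,7], [1,2,3], [1,2,4], [1,3,7], [1,4,5], [1,5,6], [2,3,5], [2,4,6], [2,5,7], [3,4,6], [3,4,7], [3,5,6], [4,5,7]

so the chain groups are C_0 ≅ Z^8, C_1 ≅ Z^24, C_2 ≅ Z^16.

The boundary map ∂_1: C_1 → C_0 is given by ∂[p,q] = [q] − [p]. For instance
  ∂[4,6] = [6] − [4].
The 8×24 boundary matrix has rank 7 and Smith normal form diag(1,1,1,1,1,1,1).

The boundary map ∂_2: C_2 → C_1 maps a triangle to the signed sum of its edges. For instance
  ∂[4,5,7] = [5,7] − [4,7] + [4,5],
  ∂[1,2,3] = [2,3] − [1,3] + [1,2].
The resulting 24×16 matrix has rank 15, and its Smith normal form has invariant factors (1,1,1,1,1,1,1,1,1,1,1,1,1,1,1).

Now H_k = ker ∂_k / im ∂_{k+1}, so:

  H_0: rank C_0 − rank ∂_1 = 8 − 7 = 1, and the invariant factors of ∂_1 are all 1, so H_0 = Z.
  H_1: rank ker ∂_1 − rank ∂_2 = (24 − 7) − 15 = 2, and the invariant factors of ∂_2 are all 1, so H_1 = Z^2.
  H_2: rank ker ∂_2 − rank ∂_3 = (16 − 15) − 0 = 1, and there is no ∂_3, so H_2 = Z.

As a check, the Euler characteristic is 8 − 24 + 16 = 0, which agrees with 1 − 2 + 1 = 0.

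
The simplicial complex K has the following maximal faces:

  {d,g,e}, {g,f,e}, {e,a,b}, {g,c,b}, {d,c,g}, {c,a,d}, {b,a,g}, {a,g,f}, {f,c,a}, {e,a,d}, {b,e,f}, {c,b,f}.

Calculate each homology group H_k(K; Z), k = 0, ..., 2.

H_0 ≅ Z,  H_1 ≅ Z/2,  H_2 = 0.

Take the total order a < b < c < d < e < f < g on the vertex set. Then K (dimension 2) consists of the simplices:

  0-simplices (7): a, b, c, d, e, f, g
  1-simplices (18): ab, ac, ad, ae, af, ag, bc, be, bf, bg, cd, cf, cg, de, dg, ef, eg, fg
  2-simplices (12): abe, abg, acd, acf, ade, afg, bcf, bcg, bef, cdg, deg, efg

so the chain groups are C_0 ≅ Z^7, C_1 ≅ Z^18, C_2 ≅ Z^12.

The boundary map ∂_1: C_1 → C_0 maps an edge to its endpoints' difference, ∂[p,q] = q − p.
The 7×18 boundary matrix has rank 6 and Smith normal form diag(1,1,1,1,1,1).

The boundary map ∂_2: C_2 → C_1 acts by ∂[p,q,r] = [q,r] − [p,r] + [p,q]. For instance
  ∂deg = eg − dg + de,
  ∂afg = fg − ag + af.
As a 18×12 matrix over Z this has rank 12, with invariant factors (1,1,1,1,1,1,1,1,1,1,1,2).

Computing H_k = (kernel of ∂_k) / (image of ∂_{k+1}):

  H_0: rank C_0 − rank ∂_1 = 7 − 6 = 1, and the invariant factors of ∂_1 are all 1, so H_0 = Z.
  H_1: rank ker ∂_1 − rank ∂_2 = (18 − 6) − 12 = 0, and ∂_2 has invariant factor 2 > 1, so H_1 = Z/2.
  H_2: rank ker ∂_2 − rank ∂_3 = (12 − 12) − 0 = 0, and there is no ∂_3, so H_2 = 0.

As a check, the Euler characteristic is 7 − 18 + 12 = 1, which agrees with 1 − 0 + 0 = 1.
(K is a triangulation of the real projective plane RP^2.)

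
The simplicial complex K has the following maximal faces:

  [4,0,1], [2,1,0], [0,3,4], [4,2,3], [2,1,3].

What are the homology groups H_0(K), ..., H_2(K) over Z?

H_0 ≅ Z,  H_1 ≅ Z,  H_2 = 0.

Fix the vertex order 0 < 1 < 2 < 3 < 4 and write every simplex with vertices in increasing order. Then dim K = 2 and the simplices of K are:

  0-simplices (5): [0], [1], [2], [3], [4]
  1-simplices (10): [0,1], [0,2], [0,3], [0,4], [1,2], [1,3], [1,4], [2,3], [2,4], [3,4]
  2-simplices (5): [0,1,2], [0,1,4], [0,3,4], [1,2,3], [2,3,4]

Hence C_0 ≅ Z^5, C_1 ≅ Z^10, C_2 ≅ Z^5.

Boundary ∂_1: C_1 → C_0 maps an edge to its endpoints' difference, ∂[p,q] = q − p. For instance
  ∂[0,4] = [4] − [0].
The 5×10 boundary matrix has rank 4 and Smith normal form diag(1,1,1,1).

Boundary ∂_2: C_2 → C_1 acts by ∂[p,q,r] = [q,r] − [p,r] + [p,q]. For instance
  ∂[0,3,4] = [3,4] − [0,4] + [0,3],
  ∂[1,2,3] = [2,3] − [1,3] + [1,2].
This gives a 10×5 integer matrix of rank 5; reducing to Smith normal form yields diagonal entries (1,1,1,1,1).

From H_k ≅ ker(∂_k) / im(∂_{k+1}) we obtain:

  H_0: rank C_0 − rank ∂_1 = 5 − 4 = 1, and the invariant factors of ∂_1 are all 1, so H_0 ≅ Z.
  H_1: rank ker ∂_1 − rank ∂_2 = (10 − 4) − 5 = 1, and the invariant factors of ∂_2 are all 1, so H_1 ≅ Z.
  H_2: rank ker ∂_2 − rank ∂_3 = (5 − 5) − 0 = 0, and there is no ∂_3, so H_2 ≅ 0.

As a check, the Euler characteristic is 5 − 10 + 5 = 0, which agrees with 1 − 1 + 0 = 0.
(K is a triangulation of the Möbius band.)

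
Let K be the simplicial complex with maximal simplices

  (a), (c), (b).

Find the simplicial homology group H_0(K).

We work with the vertex ordering a < b < c. The simplices of K, each written with vertices in increasing order, are:

  0-simplices (3): a, b, c

giving chain groups C_0 ≅ Z^3.

Now H_k = ker ∂_k / im ∂_{k+1}, so:

  H_0: rank C_0 − rank ∂_1 = 3 − 0 = 3, and there is no ∂_1, so H_0 = Z^3.

H_0 ≅ Z^3.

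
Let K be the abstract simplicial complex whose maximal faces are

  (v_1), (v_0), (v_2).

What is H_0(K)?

H_0 = Z^3.

K has 3 vertices.
rank ∂_0 = 0, rank ∂_1 = 0 ⇒ b_0 = 3 − 0 − 0 = 3. So H_0 = Z^3.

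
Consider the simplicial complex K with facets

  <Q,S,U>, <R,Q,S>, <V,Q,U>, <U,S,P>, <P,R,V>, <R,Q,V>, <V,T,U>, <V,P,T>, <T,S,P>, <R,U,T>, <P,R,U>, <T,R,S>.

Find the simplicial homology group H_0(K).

H_0 ≅ Z.

Fix the vertex order P < Q < R < S < T < U < V and write every simplex with vertices in increasing order. Then dim K = 2 and the simplices of K are:

  0-simplices (7): P, Q, R, S, T, U, V
  1-simplices (18): PR, PS, PT, PU, PV, QR, QS, QU, QV, RS, RT, RU, RV, ST, SU, TU, TV, UV
  2-simplices (12): PRU, PRV, PST, PSU, PTV, QRS, QRV, QSU, QUV, RST, RTU, TUV

Hence C_0 ≅ Z^7, C_1 ≅ Z^18, C_2 ≅ Z^12.

The boundary map ∂_1: C_1 → C_0 is given by ∂[p,q] = [q] − [p]. For instance
  ∂SU = U − S.
This gives a 7×18 integer matrix of rank 6; reducing to Smith normal form yields diagonal entries (1,1,1,1,1,1).

∂_2: C_2 → C_1 maps a triangle to the signed sum of its edges. For instance
  ∂PRU = RU − PU + PR,
  ∂PST = ST − PT + PS.
The 18×12 boundary matrix has rank 12 and Smith normal form diag(1,1,1,1,1,1,1,1,1,1,1,2).

From H_k ≅ ker(∂_k) / im(∂_{k+1}) we obtain:

  H_0: rank C_0 − rank ∂_1 = 7 − 6 = 1, and the invariant factors of ∂_1 are all 1, so H_0 = Z.

(K is a triangulation of the real projective plane RP^2.)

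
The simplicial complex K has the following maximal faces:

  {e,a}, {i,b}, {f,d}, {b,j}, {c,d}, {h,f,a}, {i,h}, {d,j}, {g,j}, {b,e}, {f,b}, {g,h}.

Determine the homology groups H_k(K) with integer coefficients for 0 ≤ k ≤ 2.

Order the vertices as a < b < c < d < e < f < g < h < i < j. Listing each simplex with vertices in this order, K has dimension 2 with simplices:

  0-simplices (10): a, b, c, d, e, f, g, h, i, j
  1-simplices (14): ae, af, ah, be, bf, bi, bj, cd, df, dj, fh, gh, gj, hi
  2-simplices (1): afh

so the chain groups are C_0 ≅ Z^10, C_1 ≅ Z^14, C_2 ≅ Z^1.

∂_1: C_1 → C_0 maps an edge to its endpoints' difference, ∂[p,q] = q − p. For instance
  ∂fh = h − f.
The 10×14 boundary matrix has rank 9 and Smith normal form diag(1,1,1,1,1,1,1,1,1).

∂_2: C_2 → C_1 maps a triangle to the signed sum of its edges. For instance
  ∂afh = fh − ah + af.
The 14×1 boundary matrix has rank 1 and Smith normal form diag(1).

Computing H_k = (kernel of ∂_k) / (image of ∂_{k+1}):

  H_0: rank C_0 − rank ∂_1 = 10 − 9 = 1, and the invariant factors of ∂_1 are all 1, so H_0 ≅ Z.
  H_1: rank ker ∂_1 − rank ∂_2 = (14 − 9) − 1 = 4, and the invariant factors of ∂_2 are all 1, so H_1 ≅ Z^4.
  H_2: rank ker ∂_2 − rank ∂_3 = (1 − 1) − 0 = 0, and there is no ∂_3, so H_2 ≅ 0.

H_0 = Z,  H_1 = Z^4,  H_2 = 0.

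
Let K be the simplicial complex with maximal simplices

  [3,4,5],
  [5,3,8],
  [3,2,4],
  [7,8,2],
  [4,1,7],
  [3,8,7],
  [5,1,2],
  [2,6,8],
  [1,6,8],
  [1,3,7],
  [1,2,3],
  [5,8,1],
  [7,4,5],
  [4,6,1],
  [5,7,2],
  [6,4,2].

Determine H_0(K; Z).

H_0 = Z.

We work with the vertex ordering 1 < 2 < 3 < 4 < 5 < 6 < 7 < 8. The simplices of K, each written with vertices in increasing order, are:

  0-simplices (8): [1], [2], [3], [4], [5], [6], [7], [8]
  1-simplices (24): (24 of them)
  2-simplices (16): [1,2,3], [1,2,5], [1,3,7], [1,4,6], [1,4,7], [1,5,8], [1,6,8], [2,3,4], [2,4,6], [2,5,7], [2,6,8], [2,7,8], [3,4,5], [3,5,8], [3,7,8], [4,5,7]

Hence C_0 ≅ Z^8, C_1 ≅ Z^24, C_2 ≅ Z^16.

∂_1: C_1 → C_0 sends each edge [p,q] (with p < q) to q − p. For instance
  ∂[4,7] = [7] − [4].
This gives a 8×24 integer matrix of rank 7; reducing to Smith normal form yields diagonal entries (1,1,1,1,1,1,1).

Boundary ∂_2: C_2 → C_1 acts by ∂[p,q,r] = [q,r] − [p,r] + [p,q]. For instance
  ∂[1,3,7] = [3,7] − [1,7] + [1,3],
  ∂[1,4,7] = [4,7] − [1,7] + [1,4].
This gives a 24×16 integer matrix of rank 15; reducing to Smith normal form yields diagonal entries (1,1,1,1,1,1,1,1,1,1,1,1,1,1,1).

Computing H_k = (kernel of ∂_k) / (image of ∂_{k+1}):

  H_0: rank C_0 − rank ∂_1 = 8 − 7 = 1, and the invariant factors of ∂_1 are all 1, so H_0 ≅ Z.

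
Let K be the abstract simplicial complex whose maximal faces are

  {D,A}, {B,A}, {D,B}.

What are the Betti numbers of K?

K has 3 vertices, 3 edges.
rank ∂_0 = 0, rank ∂_1 = 2 ⇒ b_0 = 3 − 0 − 2 = 1; all invariant factors of ∂_1 are 1 so no torsion. So H_0 = Z.
rank ∂_1 = 2, rank ∂_2 = 0 ⇒ b_1 = 3 − 2 − 0 = 1. So H_1 = Z.

b_0 = 1, b_1 = 1.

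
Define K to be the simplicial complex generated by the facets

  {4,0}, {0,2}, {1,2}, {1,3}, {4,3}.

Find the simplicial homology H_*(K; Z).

H_0 ≅ Z,  H_1 ≅ Z.

K has 5 vertices, 5 edges.
rank ∂_0 = 0, rank ∂_1 = 4 ⇒ b_0 = 5 − 0 − 4 = 1; all invariant factors of ∂_1 are 1 so no torsion. So H_0 = Z.
rank ∂_1 = 4, rank ∂_2 = 0 ⇒ b_1 = 5 − 4 − 0 = 1. So H_1 = Z.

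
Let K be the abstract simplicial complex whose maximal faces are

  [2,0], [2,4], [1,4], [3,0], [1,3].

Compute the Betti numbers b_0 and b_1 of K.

b_0 = 1, b_1 = 1.

K has 5 vertices, 5 edges.
rank ∂_0 = 0, rank ∂_1 = 4 ⇒ b_0 = 5 − 0 − 4 = 1; all invariant factors of ∂_1 are 1 so no torsion. So H_0 ≅ Z.
rank ∂_1 = 4, rank ∂_2 = 0 ⇒ b_1 = 5 − 4 − 0 = 1. So H_1 ≅ Z.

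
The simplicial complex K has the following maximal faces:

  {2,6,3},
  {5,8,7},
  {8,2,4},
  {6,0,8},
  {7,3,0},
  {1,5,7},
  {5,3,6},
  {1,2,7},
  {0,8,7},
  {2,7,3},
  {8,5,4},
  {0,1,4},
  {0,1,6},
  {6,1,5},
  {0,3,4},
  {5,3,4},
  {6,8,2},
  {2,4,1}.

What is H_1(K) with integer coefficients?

H_1 = Z^2.

Order the vertices as 0 < 1 < 2 < 3 < 4 < 5 < 6 < 7 < 8. Listing each simplex with vertices in this order, K has dimension 2 with simplices:

  0-simplices (9): [0], [1], [2], [3], [4], [5], [6], [7], [8]
  1-simplices (27): (27 of them)
  2-simplices (18): [0,1,4], [0,1,6], [0,3,4], [0,3,7], [0,6,8], [0,7,8], [1,2,4], [1,2,7], [1,5,6], [1,5,7], [2,3,6], [2,3,7], [2,4,8], [2,6,8], [3,4,5], [3,5,6], [4,5,8], [5,7,8]

so the chain groups are C_0 ≅ Z^9, C_1 ≅ Z^27, C_2 ≅ Z^18.

The boundary map ∂_1: C_1 → C_0 maps an edge to its endpoints' difference, ∂[p,q] = q − p.
This gives a 9×27 integer matrix of rank 8; reducing to Smith normal form yields diagonal entries (1,1,1,1,1,1,1,1).

The boundary map ∂_2: C_2 → C_1 maps a triangle to the signed sum of its edges. For instance
  ∂[1,5,6] = [5,6] − [1,6] + [1,5],
  ∂[0,1,6] = [1,6] − [0,6] + [0,1].
The 27×18 boundary matrix has rank 17 and Smith normal form diag(1,1,1,1,1,1,1,1,1,1,1,1,1,1,1,1,1).

Now H_k = ker ∂_k / im ∂_{k+1}, so:

  H_1: rank ker ∂_1 − rank ∂_2 = (27 − 8) − 17 = 2, and the invariant factors of ∂_2 are all 1, so H_1 ≅ Z^2.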